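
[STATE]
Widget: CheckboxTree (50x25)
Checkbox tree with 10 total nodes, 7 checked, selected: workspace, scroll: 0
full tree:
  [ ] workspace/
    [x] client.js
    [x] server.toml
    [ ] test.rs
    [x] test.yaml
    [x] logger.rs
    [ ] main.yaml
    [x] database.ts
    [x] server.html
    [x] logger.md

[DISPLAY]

>[-] workspace/                                   
   [x] client.js                                  
   [x] server.toml                                
   [ ] test.rs                                    
   [x] test.yaml                                  
   [x] logger.rs                                  
   [ ] main.yaml                                  
   [x] database.ts                                
   [x] server.html                                
   [x] logger.md                                  
                                                  
                                                  
                                                  
                                                  
                                                  
                                                  
                                                  
                                                  
                                                  
                                                  
                                                  
                                                  
                                                  
                                                  
                                                  


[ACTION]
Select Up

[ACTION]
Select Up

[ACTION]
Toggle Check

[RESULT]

>[x] workspace/                                   
   [x] client.js                                  
   [x] server.toml                                
   [x] test.rs                                    
   [x] test.yaml                                  
   [x] logger.rs                                  
   [x] main.yaml                                  
   [x] database.ts                                
   [x] server.html                                
   [x] logger.md                                  
                                                  
                                                  
                                                  
                                                  
                                                  
                                                  
                                                  
                                                  
                                                  
                                                  
                                                  
                                                  
                                                  
                                                  
                                                  


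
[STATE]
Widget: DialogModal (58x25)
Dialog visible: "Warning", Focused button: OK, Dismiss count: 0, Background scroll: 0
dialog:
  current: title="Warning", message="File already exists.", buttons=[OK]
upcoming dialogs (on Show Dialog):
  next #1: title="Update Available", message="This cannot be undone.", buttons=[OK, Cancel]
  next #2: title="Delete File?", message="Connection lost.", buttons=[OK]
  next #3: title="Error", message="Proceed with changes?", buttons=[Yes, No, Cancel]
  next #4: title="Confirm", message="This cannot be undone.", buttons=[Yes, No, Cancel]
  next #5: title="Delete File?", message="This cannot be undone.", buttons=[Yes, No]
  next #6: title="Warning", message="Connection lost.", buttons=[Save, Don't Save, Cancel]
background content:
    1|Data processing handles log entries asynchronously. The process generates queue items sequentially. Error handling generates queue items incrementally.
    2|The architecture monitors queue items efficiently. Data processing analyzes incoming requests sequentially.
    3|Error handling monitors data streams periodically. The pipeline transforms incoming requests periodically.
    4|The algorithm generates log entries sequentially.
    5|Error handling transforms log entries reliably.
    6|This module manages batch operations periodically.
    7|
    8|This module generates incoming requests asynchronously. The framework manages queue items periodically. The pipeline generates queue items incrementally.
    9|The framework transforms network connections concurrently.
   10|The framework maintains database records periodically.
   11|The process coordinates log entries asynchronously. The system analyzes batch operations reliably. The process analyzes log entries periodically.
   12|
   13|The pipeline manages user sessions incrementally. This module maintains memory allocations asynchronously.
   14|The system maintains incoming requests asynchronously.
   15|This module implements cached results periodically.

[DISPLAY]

Data processing handles log entries asynchronously. The pr
The architecture monitors queue items efficiently. Data pr
Error handling monitors data streams periodically. The pip
The algorithm generates log entries sequentially.         
Error handling transforms log entries reliably.           
This module manages batch operations periodically.        
                                                          
This module generates incoming requests asynchronously. Th
The framework transforms network connections concurrently.
The framework maintains database records periodically.    
The process coord┌──────────────────────┐hronously. The sy
                 │       Warning        │                 
The pipeline mana│ File already exists. │entally. This mod
The system mainta│         [OK]         │ynchronously.    
This module imple└──────────────────────┘iodically.       
                                                          
                                                          
                                                          
                                                          
                                                          
                                                          
                                                          
                                                          
                                                          
                                                          


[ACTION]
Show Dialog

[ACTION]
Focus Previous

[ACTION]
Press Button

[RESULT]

Data processing handles log entries asynchronously. The pr
The architecture monitors queue items efficiently. Data pr
Error handling monitors data streams periodically. The pip
The algorithm generates log entries sequentially.         
Error handling transforms log entries reliably.           
This module manages batch operations periodically.        
                                                          
This module generates incoming requests asynchronously. Th
The framework transforms network connections concurrently.
The framework maintains database records periodically.    
The process coordinates log entries asynchronously. The sy
                                                          
The pipeline manages user sessions incrementally. This mod
The system maintains incoming requests asynchronously.    
This module implements cached results periodically.       
                                                          
                                                          
                                                          
                                                          
                                                          
                                                          
                                                          
                                                          
                                                          
                                                          


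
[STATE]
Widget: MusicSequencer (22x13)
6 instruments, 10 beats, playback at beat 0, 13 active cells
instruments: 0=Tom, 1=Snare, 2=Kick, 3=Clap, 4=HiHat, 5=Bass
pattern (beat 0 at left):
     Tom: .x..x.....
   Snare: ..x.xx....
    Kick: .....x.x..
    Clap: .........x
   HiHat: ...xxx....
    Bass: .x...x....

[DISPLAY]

      ▼123456789      
   Tom·█··█·····      
 Snare··█·██····      
  Kick·····█·█··      
  Clap·········█      
 HiHat···███····      
  Bass·█···█····      
                      
                      
                      
                      
                      
                      


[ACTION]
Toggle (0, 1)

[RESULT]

      ▼123456789      
   Tom····█·····      
 Snare··█·██····      
  Kick·····█·█··      
  Clap·········█      
 HiHat···███····      
  Bass·█···█····      
                      
                      
                      
                      
                      
                      


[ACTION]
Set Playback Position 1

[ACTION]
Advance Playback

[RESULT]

      01▼3456789      
   Tom····█·····      
 Snare··█·██····      
  Kick·····█·█··      
  Clap·········█      
 HiHat···███····      
  Bass·█···█····      
                      
                      
                      
                      
                      
                      


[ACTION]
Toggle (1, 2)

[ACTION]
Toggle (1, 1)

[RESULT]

      01▼3456789      
   Tom····█·····      
 Snare·█··██····      
  Kick·····█·█··      
  Clap·········█      
 HiHat···███····      
  Bass·█···█····      
                      
                      
                      
                      
                      
                      


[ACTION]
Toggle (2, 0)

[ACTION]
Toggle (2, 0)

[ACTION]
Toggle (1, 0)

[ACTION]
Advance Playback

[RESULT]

      012▼456789      
   Tom····█·····      
 Snare██··██····      
  Kick·····█·█··      
  Clap·········█      
 HiHat···███····      
  Bass·█···█····      
                      
                      
                      
                      
                      
                      


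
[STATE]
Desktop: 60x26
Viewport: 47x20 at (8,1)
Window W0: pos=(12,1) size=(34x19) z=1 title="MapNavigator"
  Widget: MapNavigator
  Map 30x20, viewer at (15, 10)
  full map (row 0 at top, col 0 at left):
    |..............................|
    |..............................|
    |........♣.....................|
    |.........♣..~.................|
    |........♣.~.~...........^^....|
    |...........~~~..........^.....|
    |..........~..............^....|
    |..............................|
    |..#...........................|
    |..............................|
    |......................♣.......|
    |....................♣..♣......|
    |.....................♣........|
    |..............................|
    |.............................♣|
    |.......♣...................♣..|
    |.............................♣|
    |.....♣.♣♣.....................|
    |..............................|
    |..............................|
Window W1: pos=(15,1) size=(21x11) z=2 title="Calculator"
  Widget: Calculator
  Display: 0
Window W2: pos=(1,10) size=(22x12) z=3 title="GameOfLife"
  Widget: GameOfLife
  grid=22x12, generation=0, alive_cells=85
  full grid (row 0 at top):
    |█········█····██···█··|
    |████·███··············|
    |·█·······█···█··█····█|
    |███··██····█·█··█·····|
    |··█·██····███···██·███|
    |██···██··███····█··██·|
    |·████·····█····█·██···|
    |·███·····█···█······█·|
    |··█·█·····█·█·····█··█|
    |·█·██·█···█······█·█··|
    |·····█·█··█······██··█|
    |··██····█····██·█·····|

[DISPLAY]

    ┏━━┏━━━━━━━━━━━━━━━━━━━┓━━━━━━━━━┓         
    ┃ M┃ Calculator        ┃         ┃         
    ┠──┠───────────────────┨─────────┨         
    ┃ .┃                  0┃........ ┃         
    ┃ .┃┌───┬───┬───┬───┐  ┃..^^.... ┃         
    ┃ .┃│ 7 │ 8 │ 9 │ ÷ │  ┃..^..... ┃         
    ┃ .┃├───┼───┼───┼───┤  ┃...^.... ┃         
    ┃ .┃│ 4 │ 5 │ 6 │ × │  ┃........ ┃         
    ┃ .┃├───┼───┼───┼───┤  ┃........ ┃         
━━━━━━━━━━━━━━┓ │ 3 │ - │  ┃........ ┃         
fLife         ┃━━━━━━━━━━━━┛♣....... ┃         
──────────────┨...........♣..♣...... ┃         
              ┃............♣........ ┃         
··█···█··█····┃..................... ┃         
····█·█··█····┃....................♣ ┃         
···███···██·██┃..................♣.. ┃         
··███····█··██┃....................♣ ┃         
···█····█·██··┃..................... ┃         
··█···█······█┃━━━━━━━━━━━━━━━━━━━━━━┛         
···█·█·····█··┃                                


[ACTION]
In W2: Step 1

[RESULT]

    ┏━━┏━━━━━━━━━━━━━━━━━━━┓━━━━━━━━━┓         
    ┃ M┃ Calculator        ┃         ┃         
    ┠──┠───────────────────┨─────────┨         
    ┃ .┃                  0┃........ ┃         
    ┃ .┃┌───┬───┬───┬───┐  ┃..^^.... ┃         
    ┃ .┃│ 7 │ 8 │ 9 │ ÷ │  ┃..^..... ┃         
    ┃ .┃├───┼───┼───┼───┤  ┃...^.... ┃         
    ┃ .┃│ 4 │ 5 │ 6 │ × │  ┃........ ┃         
    ┃ .┃├───┼───┼───┼───┤  ┃........ ┃         
━━━━━━━━━━━━━━┓ │ 3 │ - │  ┃........ ┃         
fLife         ┃━━━━━━━━━━━━┛♣....... ┃         
──────────────┨...........♣..♣...... ┃         
              ┃............♣........ ┃         
█····█········┃..................... ┃         
····█·█·██····┃....................♣ ┃         
··█·····█████·┃..................♣.. ┃         
··█··█··█·····┃....................♣ ┃         
····█····███·█┃..................... ┃         
··███·····███·┃━━━━━━━━━━━━━━━━━━━━━━┛         
··███······███┃                                


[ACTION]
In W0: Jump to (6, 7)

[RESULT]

    ┏━━┏━━━━━━━━━━━━━━━━━━━┓━━━━━━━━━┓         
    ┃ M┃ Calculator        ┃         ┃         
    ┠──┠───────────────────┨─────────┨         
    ┃  ┃                  0┃.........┃         
    ┃  ┃┌───┬───┬───┬───┐  ┃.........┃         
    ┃  ┃│ 7 │ 8 │ 9 │ ÷ │  ┃.........┃         
    ┃  ┃├───┼───┼───┼───┤  ┃.........┃         
    ┃  ┃│ 4 │ 5 │ 6 │ × │  ┃.........┃         
    ┃  ┃├───┼───┼───┼───┤  ┃~........┃         
━━━━━━━━━━━━━━┓ │ 3 │ - │  ┃.........┃         
fLife         ┃━━━━━━━━━━━━┛.........┃         
──────────────┨..#...................┃         
              ┃......................┃         
█····█········┃......................┃         
····█·█·██····┃....................♣.┃         
··█·····█████·┃.....................♣┃         
··█··█··█·····┃......................┃         
····█····███·█┃......................┃         
··███·····███·┃━━━━━━━━━━━━━━━━━━━━━━┛         
··███······███┃                                


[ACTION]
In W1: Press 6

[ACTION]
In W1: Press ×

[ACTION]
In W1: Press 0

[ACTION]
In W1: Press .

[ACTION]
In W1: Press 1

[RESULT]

    ┏━━┏━━━━━━━━━━━━━━━━━━━┓━━━━━━━━━┓         
    ┃ M┃ Calculator        ┃         ┃         
    ┠──┠───────────────────┨─────────┨         
    ┃  ┃                0.1┃.........┃         
    ┃  ┃┌───┬───┬───┬───┐  ┃.........┃         
    ┃  ┃│ 7 │ 8 │ 9 │ ÷ │  ┃.........┃         
    ┃  ┃├───┼───┼───┼───┤  ┃.........┃         
    ┃  ┃│ 4 │ 5 │ 6 │ × │  ┃.........┃         
    ┃  ┃├───┼───┼───┼───┤  ┃~........┃         
━━━━━━━━━━━━━━┓ │ 3 │ - │  ┃.........┃         
fLife         ┃━━━━━━━━━━━━┛.........┃         
──────────────┨..#...................┃         
              ┃......................┃         
█····█········┃......................┃         
····█·█·██····┃....................♣.┃         
··█·····█████·┃.....................♣┃         
··█··█··█·····┃......................┃         
····█····███·█┃......................┃         
··███·····███·┃━━━━━━━━━━━━━━━━━━━━━━┛         
··███······███┃                                


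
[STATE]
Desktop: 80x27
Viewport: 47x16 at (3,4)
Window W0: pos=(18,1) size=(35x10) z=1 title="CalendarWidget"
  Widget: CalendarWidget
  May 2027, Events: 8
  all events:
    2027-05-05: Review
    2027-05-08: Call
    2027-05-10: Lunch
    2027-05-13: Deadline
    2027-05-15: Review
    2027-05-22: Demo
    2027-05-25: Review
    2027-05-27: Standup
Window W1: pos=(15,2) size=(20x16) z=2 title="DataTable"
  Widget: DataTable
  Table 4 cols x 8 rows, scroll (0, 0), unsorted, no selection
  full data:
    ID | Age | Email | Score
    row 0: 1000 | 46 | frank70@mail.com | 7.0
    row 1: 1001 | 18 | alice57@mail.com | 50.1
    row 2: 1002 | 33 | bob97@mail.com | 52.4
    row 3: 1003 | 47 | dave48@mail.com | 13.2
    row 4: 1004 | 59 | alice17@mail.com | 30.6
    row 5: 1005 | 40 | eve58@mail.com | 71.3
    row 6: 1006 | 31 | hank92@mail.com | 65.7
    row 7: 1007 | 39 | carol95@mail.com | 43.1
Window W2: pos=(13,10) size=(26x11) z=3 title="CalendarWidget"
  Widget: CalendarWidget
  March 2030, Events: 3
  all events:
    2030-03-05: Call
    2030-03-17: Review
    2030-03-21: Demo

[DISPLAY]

            ┠──────────────────┨ 2027          
            ┃ID  │Age│Email    ┃a Su           
            ┃────┼───┼─────────┃1  2           
            ┃1000│46 │frank70@m┃ 8*  9         
            ┃1001│18 │alice57@m┃ 15* 16        
            ┃1002│33 │bob97@mai┃2* 23          
          ┏━━━━━━━━━━━━━━━━━━━━━━━━┓━━━━━━━━━━━
          ┃ CalendarWidget         ┃           
          ┠────────────────────────┨           
          ┃       March 2030       ┃           
          ┃Mo Tu We Th Fr Sa Su    ┃           
          ┃             1  2  3    ┃           
          ┃ 4  5*  6  7  8  9 10   ┃           
          ┃11 12 13 14 15 16 17*   ┃           
          ┃18 19 20 21* 22 23 24   ┃           
          ┃25 26 27 28 29 30 31    ┃           


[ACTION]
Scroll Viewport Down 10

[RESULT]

          ┃ CalendarWidget         ┃           
          ┠────────────────────────┨           
          ┃       March 2030       ┃           
          ┃Mo Tu We Th Fr Sa Su    ┃           
          ┃             1  2  3    ┃           
          ┃ 4  5*  6  7  8  9 10   ┃           
          ┃11 12 13 14 15 16 17*   ┃           
          ┃18 19 20 21* 22 23 24   ┃           
          ┃25 26 27 28 29 30 31    ┃           
          ┗━━━━━━━━━━━━━━━━━━━━━━━━┛           
                                               
                                               
                                               
                                               
                                               
                                               


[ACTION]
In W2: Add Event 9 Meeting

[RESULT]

          ┃ CalendarWidget         ┃           
          ┠────────────────────────┨           
          ┃       March 2030       ┃           
          ┃Mo Tu We Th Fr Sa Su    ┃           
          ┃             1  2  3    ┃           
          ┃ 4  5*  6  7  8  9* 10  ┃           
          ┃11 12 13 14 15 16 17*   ┃           
          ┃18 19 20 21* 22 23 24   ┃           
          ┃25 26 27 28 29 30 31    ┃           
          ┗━━━━━━━━━━━━━━━━━━━━━━━━┛           
                                               
                                               
                                               
                                               
                                               
                                               


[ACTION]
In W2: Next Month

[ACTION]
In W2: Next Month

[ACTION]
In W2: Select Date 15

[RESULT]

          ┃ CalendarWidget         ┃           
          ┠────────────────────────┨           
          ┃        May 2030        ┃           
          ┃Mo Tu We Th Fr Sa Su    ┃           
          ┃       1  2  3  4  5    ┃           
          ┃ 6  7  8  9 10 11 12    ┃           
          ┃13 14 [15] 16 17 18 19  ┃           
          ┃20 21 22 23 24 25 26    ┃           
          ┃27 28 29 30 31          ┃           
          ┗━━━━━━━━━━━━━━━━━━━━━━━━┛           
                                               
                                               
                                               
                                               
                                               
                                               


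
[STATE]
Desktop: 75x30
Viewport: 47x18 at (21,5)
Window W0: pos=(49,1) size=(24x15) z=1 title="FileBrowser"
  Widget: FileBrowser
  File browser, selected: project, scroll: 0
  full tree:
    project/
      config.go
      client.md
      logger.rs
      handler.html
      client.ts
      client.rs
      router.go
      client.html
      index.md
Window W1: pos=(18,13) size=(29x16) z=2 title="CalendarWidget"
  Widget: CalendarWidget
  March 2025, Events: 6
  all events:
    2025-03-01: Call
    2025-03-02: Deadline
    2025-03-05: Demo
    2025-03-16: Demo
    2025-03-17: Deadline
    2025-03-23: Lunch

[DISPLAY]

                            ┃    config.go     
                            ┃    client.md     
                            ┃    logger.rs     
                            ┃    handler.html  
                            ┃    client.ts     
                            ┃    client.rs     
                            ┃    router.go     
                            ┃    client.html   
━━━━━━━━━━━━━━━━━━━━━━━━━┓  ┃    index.md      
alendarWidget            ┃  ┃                  
─────────────────────────┨  ┗━━━━━━━━━━━━━━━━━━
       March 2025        ┃                     
 Tu We Th Fr Sa Su       ┃                     
              1*  2*     ┃                     
  4  5*  6  7  8  9      ┃                     
 11 12 13 14 15 16*      ┃                     
* 18 19 20 21 22 23*     ┃                     
 25 26 27 28 29 30       ┃                     


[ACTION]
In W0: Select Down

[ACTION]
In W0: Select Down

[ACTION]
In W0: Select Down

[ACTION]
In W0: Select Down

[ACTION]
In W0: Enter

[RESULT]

                            ┃    config.go     
                            ┃    client.md     
                            ┃    logger.rs     
                            ┃  > handler.html  
                            ┃    client.ts     
                            ┃    client.rs     
                            ┃    router.go     
                            ┃    client.html   
━━━━━━━━━━━━━━━━━━━━━━━━━┓  ┃    index.md      
alendarWidget            ┃  ┃                  
─────────────────────────┨  ┗━━━━━━━━━━━━━━━━━━
       March 2025        ┃                     
 Tu We Th Fr Sa Su       ┃                     
              1*  2*     ┃                     
  4  5*  6  7  8  9      ┃                     
 11 12 13 14 15 16*      ┃                     
* 18 19 20 21 22 23*     ┃                     
 25 26 27 28 29 30       ┃                     


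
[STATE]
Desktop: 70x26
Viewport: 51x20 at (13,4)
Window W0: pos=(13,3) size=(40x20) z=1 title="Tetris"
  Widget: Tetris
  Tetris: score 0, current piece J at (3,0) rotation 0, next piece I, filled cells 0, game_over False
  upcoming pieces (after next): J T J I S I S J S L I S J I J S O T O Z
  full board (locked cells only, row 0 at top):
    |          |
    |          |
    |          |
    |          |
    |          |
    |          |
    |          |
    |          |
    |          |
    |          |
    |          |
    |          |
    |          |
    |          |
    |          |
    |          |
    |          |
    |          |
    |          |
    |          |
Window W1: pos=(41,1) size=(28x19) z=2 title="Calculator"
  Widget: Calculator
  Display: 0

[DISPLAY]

┃ Tetris                    ┃                      
┠───────────────────────────┃┌───┬───┬───┬───┐     
┃          │Next:           ┃│ 7 │ 8 │ 9 │ ÷ │     
┃          │████            ┃├───┼───┼───┼───┤     
┃          │                ┃│ 4 │ 5 │ 6 │ × │     
┃          │                ┃├───┼───┼───┼───┤     
┃          │                ┃│ 1 │ 2 │ 3 │ - │     
┃          │                ┃├───┼───┼───┼───┤     
┃          │Score:          ┃│ 0 │ . │ = │ + │     
┃          │0               ┃├───┼───┼───┼───┤     
┃          │                ┃│ C │ MC│ MR│ M+│     
┃          │                ┃└───┴───┴───┴───┘     
┃          │                ┃                      
┃          │                ┃                      
┃          │                ┃                      
┃          │                ┗━━━━━━━━━━━━━━━━━━━━━━
┃          │                           ┃           
┃          │                           ┃           
┗━━━━━━━━━━━━━━━━━━━━━━━━━━━━━━━━━━━━━━┛           
                                                   


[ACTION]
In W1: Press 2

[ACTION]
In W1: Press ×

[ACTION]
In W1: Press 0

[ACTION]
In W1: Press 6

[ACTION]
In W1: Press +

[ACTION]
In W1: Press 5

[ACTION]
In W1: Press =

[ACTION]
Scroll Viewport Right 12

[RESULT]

is                    ┃                        17┃ 
──────────────────────┃┌───┬───┬───┬───┐         ┃ 
     │Next:           ┃│ 7 │ 8 │ 9 │ ÷ │         ┃ 
     │████            ┃├───┼───┼───┼───┤         ┃ 
     │                ┃│ 4 │ 5 │ 6 │ × │         ┃ 
     │                ┃├───┼───┼───┼───┤         ┃ 
     │                ┃│ 1 │ 2 │ 3 │ - │         ┃ 
     │                ┃├───┼───┼───┼───┤         ┃ 
     │Score:          ┃│ 0 │ . │ = │ + │         ┃ 
     │0               ┃├───┼───┼───┼───┤         ┃ 
     │                ┃│ C │ MC│ MR│ M+│         ┃ 
     │                ┃└───┴───┴───┴───┘         ┃ 
     │                ┃                          ┃ 
     │                ┃                          ┃ 
     │                ┃                          ┃ 
     │                ┗━━━━━━━━━━━━━━━━━━━━━━━━━━┛ 
     │                           ┃                 
     │                           ┃                 
━━━━━━━━━━━━━━━━━━━━━━━━━━━━━━━━━┛                 
                                                   


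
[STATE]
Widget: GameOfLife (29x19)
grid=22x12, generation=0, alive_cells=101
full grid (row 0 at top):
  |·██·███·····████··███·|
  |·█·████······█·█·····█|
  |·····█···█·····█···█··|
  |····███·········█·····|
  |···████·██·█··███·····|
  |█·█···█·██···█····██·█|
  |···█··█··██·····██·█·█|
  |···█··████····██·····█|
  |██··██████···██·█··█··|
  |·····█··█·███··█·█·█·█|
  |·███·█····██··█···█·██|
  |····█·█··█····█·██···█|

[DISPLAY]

Gen: 0                       
·██·███·····████··███·       
·█·████······█·█·····█       
·····█···█·····█···█··       
····███·········█·····       
···████·██·█··███·····       
█·█···█·██···█····██·█       
···█··█··██·····██·█·█       
···█··████····██·····█       
██··██████···██·█··█··       
·····█··█·███··█·█·█·█       
·███·█····██··█···█·██       
····█·█··█····█·██···█       
                             
                             
                             
                             
                             
                             


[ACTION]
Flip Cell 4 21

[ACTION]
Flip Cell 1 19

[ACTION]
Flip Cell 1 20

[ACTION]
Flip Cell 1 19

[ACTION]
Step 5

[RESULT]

Gen: 5                       
·█·█········██······██       
·█·█·······█··█····███       
········█···█·█··█████       
·······█···█·█···███··       
·█·····█·█·█···██··███       
█·█······█·█··████··██       
██············██·███··       
██··████······██·█····       
██··█·········█··██···       
██··██······█·██······       
············█·█·······       
······················       
                             
                             
                             
                             
                             
                             


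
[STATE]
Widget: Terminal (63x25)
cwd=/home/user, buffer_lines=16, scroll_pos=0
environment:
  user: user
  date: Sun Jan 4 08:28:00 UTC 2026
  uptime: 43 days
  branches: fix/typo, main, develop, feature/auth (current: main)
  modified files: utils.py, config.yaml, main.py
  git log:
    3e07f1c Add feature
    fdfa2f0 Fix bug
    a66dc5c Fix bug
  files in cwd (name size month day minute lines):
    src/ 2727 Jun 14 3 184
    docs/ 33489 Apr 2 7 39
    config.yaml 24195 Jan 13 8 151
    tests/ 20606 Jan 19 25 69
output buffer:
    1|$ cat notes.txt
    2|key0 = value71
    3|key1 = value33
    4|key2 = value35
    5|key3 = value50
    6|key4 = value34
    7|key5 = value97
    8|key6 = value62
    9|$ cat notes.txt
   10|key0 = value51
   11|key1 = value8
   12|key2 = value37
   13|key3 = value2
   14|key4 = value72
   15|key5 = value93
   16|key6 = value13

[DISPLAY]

$ cat notes.txt                                                
key0 = value71                                                 
key1 = value33                                                 
key2 = value35                                                 
key3 = value50                                                 
key4 = value34                                                 
key5 = value97                                                 
key6 = value62                                                 
$ cat notes.txt                                                
key0 = value51                                                 
key1 = value8                                                  
key2 = value37                                                 
key3 = value2                                                  
key4 = value72                                                 
key5 = value93                                                 
key6 = value13                                                 
$ █                                                            
                                                               
                                                               
                                                               
                                                               
                                                               
                                                               
                                                               
                                                               


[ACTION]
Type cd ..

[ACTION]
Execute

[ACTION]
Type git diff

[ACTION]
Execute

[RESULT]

key0 = value71                                                 
key1 = value33                                                 
key2 = value35                                                 
key3 = value50                                                 
key4 = value34                                                 
key5 = value97                                                 
key6 = value62                                                 
$ cat notes.txt                                                
key0 = value51                                                 
key1 = value8                                                  
key2 = value37                                                 
key3 = value2                                                  
key4 = value72                                                 
key5 = value93                                                 
key6 = value13                                                 
$ cd ..                                                        
                                                               
$ git diff                                                     
diff --git a/main.py b/main.py                                 
--- a/main.py                                                  
+++ b/main.py                                                  
@@ -1,3 +1,4 @@                                                
+# updated                                                     
 import sys                                                    
$ █                                                            


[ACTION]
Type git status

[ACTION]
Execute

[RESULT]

$ cat notes.txt                                                
key0 = value51                                                 
key1 = value8                                                  
key2 = value37                                                 
key3 = value2                                                  
key4 = value72                                                 
key5 = value93                                                 
key6 = value13                                                 
$ cd ..                                                        
                                                               
$ git diff                                                     
diff --git a/main.py b/main.py                                 
--- a/main.py                                                  
+++ b/main.py                                                  
@@ -1,3 +1,4 @@                                                
+# updated                                                     
 import sys                                                    
$ git status                                                   
On branch main                                                 
Changes not staged for commit:                                 
                                                               
        modified:   utils.py                                   
        modified:   config.yaml                                
        modified:   main.py                                    
$ █                                                            


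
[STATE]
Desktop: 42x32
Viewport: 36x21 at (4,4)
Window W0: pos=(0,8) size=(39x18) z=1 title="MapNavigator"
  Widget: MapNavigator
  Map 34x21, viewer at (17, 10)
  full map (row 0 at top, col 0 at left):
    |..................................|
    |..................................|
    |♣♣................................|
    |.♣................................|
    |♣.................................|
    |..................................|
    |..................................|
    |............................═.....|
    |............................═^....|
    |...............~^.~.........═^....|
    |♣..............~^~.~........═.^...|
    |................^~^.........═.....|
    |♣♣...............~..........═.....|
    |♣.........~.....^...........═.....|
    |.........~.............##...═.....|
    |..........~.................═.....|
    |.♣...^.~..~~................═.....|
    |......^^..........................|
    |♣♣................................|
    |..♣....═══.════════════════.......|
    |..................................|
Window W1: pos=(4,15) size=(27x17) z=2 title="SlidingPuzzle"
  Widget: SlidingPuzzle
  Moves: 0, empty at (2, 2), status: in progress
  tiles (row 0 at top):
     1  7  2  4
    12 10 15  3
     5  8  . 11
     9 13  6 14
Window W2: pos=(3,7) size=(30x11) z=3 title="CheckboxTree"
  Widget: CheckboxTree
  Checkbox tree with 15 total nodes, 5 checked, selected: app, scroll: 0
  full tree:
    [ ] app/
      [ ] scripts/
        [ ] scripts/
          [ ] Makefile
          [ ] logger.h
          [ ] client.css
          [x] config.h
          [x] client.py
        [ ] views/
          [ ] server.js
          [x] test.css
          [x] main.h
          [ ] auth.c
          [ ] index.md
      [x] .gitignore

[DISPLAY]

                                    
                                    
                                    
━━━━━━━━━━━━━━━━━━━━━━━━━━━━┓       
 CheckboxTree               ┃━━━━━┓ 
────────────────────────────┨     ┃ 
>[-] app/                   ┃─────┨ 
   [-] scripts/             ┃...  ┃ 
     [-] scripts/           ┃...  ┃ 
       [ ] Makefile         ┃...  ┃ 
       [ ] logger.h         ┃...  ┃ 
       [ ] client.css       ┃...  ┃ 
       [x] config.h         ┃...  ┃ 
━━━━━━━━━━━━━━━━━━━━━━━━━━━━┛...  ┃ 
┃┌────┬────┬────┬────┐    ┃.^...  ┃ 
┃│  1 │  7 │  2 │  4 │    ┃.....  ┃ 
┃├────┼────┼────┼────┤    ┃.....  ┃ 
┃│ 12 │ 10 │ 15 │  3 │    ┃.....  ┃ 
┃├────┼────┼────┼────┤    ┃.....  ┃ 
┃│  5 │  8 │    │ 11 │    ┃.....  ┃ 
┃├────┼────┼────┼────┤    ┃.....  ┃ 


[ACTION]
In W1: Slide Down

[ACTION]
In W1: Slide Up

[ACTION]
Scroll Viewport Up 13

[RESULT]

                                    
                                    
                                    
                                    
                                    
                                    
                                    
━━━━━━━━━━━━━━━━━━━━━━━━━━━━┓       
 CheckboxTree               ┃━━━━━┓ 
────────────────────────────┨     ┃ 
>[-] app/                   ┃─────┨ 
   [-] scripts/             ┃...  ┃ 
     [-] scripts/           ┃...  ┃ 
       [ ] Makefile         ┃...  ┃ 
       [ ] logger.h         ┃...  ┃ 
       [ ] client.css       ┃...  ┃ 
       [x] config.h         ┃...  ┃ 
━━━━━━━━━━━━━━━━━━━━━━━━━━━━┛...  ┃ 
┃┌────┬────┬────┬────┐    ┃.^...  ┃ 
┃│  1 │  7 │  2 │  4 │    ┃.....  ┃ 
┃├────┼────┼────┼────┤    ┃.....  ┃ 
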